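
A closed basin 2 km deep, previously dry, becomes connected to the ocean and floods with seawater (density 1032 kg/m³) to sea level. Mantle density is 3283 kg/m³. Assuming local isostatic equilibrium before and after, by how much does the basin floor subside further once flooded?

After flooding the water column is d + s deep. Its weight must equal the weight of mantle displaced by the extra subsidence s: (d + s) ρ_w = s ρ_m.
s = d ρ_w / (ρ_m − ρ_w) = 2 km × 1032/(3283 − 1032) = 0.917 km.

0.917 km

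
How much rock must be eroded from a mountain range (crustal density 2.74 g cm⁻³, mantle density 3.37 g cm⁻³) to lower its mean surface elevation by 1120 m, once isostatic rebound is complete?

5990 m

Net drop Δ = e − u = e − e ρ_c/ρ_m = e (ρ_m − ρ_c)/ρ_m.
e = Δ ρ_m/(ρ_m − ρ_c) = 1120 m × 3.37/0.63 = 5990 m.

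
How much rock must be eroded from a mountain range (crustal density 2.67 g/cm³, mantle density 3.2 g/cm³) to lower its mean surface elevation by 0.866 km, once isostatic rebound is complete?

5.23 km

Net drop Δ = e − u = e − e ρ_c/ρ_m = e (ρ_m − ρ_c)/ρ_m.
e = Δ ρ_m/(ρ_m − ρ_c) = 0.866 km × 3.2/0.53 = 5.23 km.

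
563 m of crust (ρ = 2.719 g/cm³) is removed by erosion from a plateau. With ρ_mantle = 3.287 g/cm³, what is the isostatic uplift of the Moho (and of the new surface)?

466 m

Unloading: uplift u = e ρ_c/ρ_m = 563 m × 2.719/3.287 = 466 m.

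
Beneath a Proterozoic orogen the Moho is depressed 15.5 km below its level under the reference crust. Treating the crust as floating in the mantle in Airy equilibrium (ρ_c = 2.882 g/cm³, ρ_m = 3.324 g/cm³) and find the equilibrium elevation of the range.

2.38 km

Equating mass per unit area of the two columns: ρ_c h = (ρ_m − ρ_c) r.
h = r (ρ_m − ρ_c) / ρ_c = 15.5 km × (3.324 − 2.882) / 2.882 = 2.38 km.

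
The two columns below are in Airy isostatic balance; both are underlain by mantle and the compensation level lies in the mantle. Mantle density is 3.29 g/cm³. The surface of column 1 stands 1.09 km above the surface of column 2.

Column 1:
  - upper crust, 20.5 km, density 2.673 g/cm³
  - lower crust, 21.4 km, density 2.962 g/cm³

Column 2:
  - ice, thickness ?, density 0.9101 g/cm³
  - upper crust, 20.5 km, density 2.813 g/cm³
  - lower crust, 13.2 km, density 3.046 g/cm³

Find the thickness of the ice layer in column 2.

1.3 km

Take the compensation level at the base of the deeper column (depth z_c below the surface of column 1) and equate Σ ρ_i t_i down to z_c; mantle fills any gap and the z_c terms cancel.
Column 1: 20.5×2.673 + 21.4×2.962 + (z_c − 41.9)×3.29
Column 2: 1.09×0 + x×0.9101 + 20.5×2.813 + 13.2×3.046 + (z_c − 1.09 − 33.7 − x)×3.29
The z_c×3.29 term appears on both sides and cancels. Collect the known terms of each column as K = Σ(ρt)_known − 3.29 × (depth of known layers): K_1 = 118.1833 − 3.29×41.9 = −19.6677; K_2 = 97.8737 − 3.29×(1.09 + 33.7) = −16.5854.
Balance: K_1 = K_2 − x×(3.29 − 0.9101), so x = (K_2 − K_1)/(3.29 − 0.9101) = 3.0823/2.3799 = 1.3 km.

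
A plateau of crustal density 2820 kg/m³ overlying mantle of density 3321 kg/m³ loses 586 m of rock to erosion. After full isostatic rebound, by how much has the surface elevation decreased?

88.4 m

Rebound u = e ρ_c/ρ_m = 586 m × 2820/3321 = 497.6 m.
Net surface drop = e − u = 586 m − 497.6 m = e (ρ_m − ρ_c)/ρ_m = 88.4 m.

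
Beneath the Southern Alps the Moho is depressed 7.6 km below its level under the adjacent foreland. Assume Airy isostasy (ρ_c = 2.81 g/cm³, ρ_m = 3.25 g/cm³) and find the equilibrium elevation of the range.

By Archimedes' principle applied to the lithosphere: ρ_c h = (ρ_m − ρ_c) r.
h = r (ρ_m − ρ_c) / ρ_c = 7.6 km × (3.25 − 2.81) / 2.81 = 1.19 km.

1.19 km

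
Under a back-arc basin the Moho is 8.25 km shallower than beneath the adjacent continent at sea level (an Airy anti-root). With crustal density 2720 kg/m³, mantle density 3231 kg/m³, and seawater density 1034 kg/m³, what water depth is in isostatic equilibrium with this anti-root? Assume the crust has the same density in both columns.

2.5 km

Replacing a thickness d of crust by seawater at the top must be balanced by replacing crust with mantle at the base: d (ρ_c − ρ_w) = a (ρ_m − ρ_c).
d = a (ρ_m − ρ_c)/(ρ_c − ρ_w) = 8.25 km × 511/1686 = 2.5 km.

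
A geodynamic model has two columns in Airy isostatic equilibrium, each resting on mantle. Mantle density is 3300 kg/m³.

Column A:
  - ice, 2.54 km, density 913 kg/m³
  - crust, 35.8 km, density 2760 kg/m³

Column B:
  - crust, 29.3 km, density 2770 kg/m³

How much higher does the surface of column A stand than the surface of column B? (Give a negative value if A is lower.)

For any compensation level in the mantle, the mantle terms cancel and isostasy reduces to e = (Σt_A − Σt_B) − (Σ(ρt)_A − Σ(ρt)_B) / ρ_m.
Σt_A = 38.34 km; Σt_B = 29.3 km; Σ(ρt)_A = 101127.02; Σ(ρt)_B = 81161 (in km·kg/m³).
e = (38.34 − 29.3) − (101127.02 − 81161) / 3300 = 2.99 km.

2.99 km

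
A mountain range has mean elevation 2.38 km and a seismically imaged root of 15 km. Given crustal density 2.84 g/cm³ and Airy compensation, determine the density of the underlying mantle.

Airy balance: ρ_c h = (ρ_m − ρ_c) r → ρ_m = ρ_c (1 + h/r).
ρ_m = 2.84 × (1 + 2.38 km/15 km) = 3.29 g/cm³.

3.29 g/cm³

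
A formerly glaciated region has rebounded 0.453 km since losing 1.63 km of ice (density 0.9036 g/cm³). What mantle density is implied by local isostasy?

ρ_m = ρ_ice t / u = 0.9036 × 1.63 km/0.453 km = 3.25 g/cm³.

3.25 g/cm³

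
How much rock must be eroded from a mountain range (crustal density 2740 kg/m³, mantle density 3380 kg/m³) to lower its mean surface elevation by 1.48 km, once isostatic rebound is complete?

Net drop Δ = e − u = e − e ρ_c/ρ_m = e (ρ_m − ρ_c)/ρ_m.
e = Δ ρ_m/(ρ_m − ρ_c) = 1.48 km × 3380/640 = 7.82 km.

7.82 km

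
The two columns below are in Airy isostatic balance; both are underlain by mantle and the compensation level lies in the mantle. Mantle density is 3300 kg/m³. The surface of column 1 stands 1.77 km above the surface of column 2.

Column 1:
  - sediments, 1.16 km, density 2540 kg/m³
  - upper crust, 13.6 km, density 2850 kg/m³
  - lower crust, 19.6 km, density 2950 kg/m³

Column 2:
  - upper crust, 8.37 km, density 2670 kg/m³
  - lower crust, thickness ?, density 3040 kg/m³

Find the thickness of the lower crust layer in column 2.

Take the compensation level at the base of the deeper column (depth z_c below the surface of column 1) and equate Σ ρ_i t_i down to z_c; mantle fills any gap and the z_c terms cancel.
Column 1: 1.16×2540 + 13.6×2850 + 19.6×2950 + (z_c − 34.36)×3300
Column 2: 1.77×0 + 8.37×2670 + x×3040 + (z_c − 1.77 − 8.37 − x)×3300
The z_c×3300 term appears on both sides and cancels. Collect the known terms of each column as K = Σ(ρt)_known − 3300 × (depth of known layers): K_1 = 99526.4 − 3300×34.36 = −13861.6; K_2 = 22347.9 − 3300×(1.77 + 8.37) = −11114.1.
Balance: K_1 = K_2 − x×(3300 − 3040), so x = (K_2 − K_1)/(3300 − 3040) = 2747.5/260 = 10.6 km.

10.6 km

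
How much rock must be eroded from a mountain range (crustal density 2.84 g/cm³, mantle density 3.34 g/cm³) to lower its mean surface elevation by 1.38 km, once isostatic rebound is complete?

Net drop Δ = e − u = e − e ρ_c/ρ_m = e (ρ_m − ρ_c)/ρ_m.
e = Δ ρ_m/(ρ_m − ρ_c) = 1.38 km × 3.34/0.5 = 9.22 km.

9.22 km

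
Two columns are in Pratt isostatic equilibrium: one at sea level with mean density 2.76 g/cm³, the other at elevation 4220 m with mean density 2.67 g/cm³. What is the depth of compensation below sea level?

ρ_ref D = ρ (D + h) → D (ρ_ref − ρ) = ρ h.
D = ρ h/(ρ_ref − ρ) = 2.67 × 4220 m/(2.76 − 2.67) = 125000 m.

125000 m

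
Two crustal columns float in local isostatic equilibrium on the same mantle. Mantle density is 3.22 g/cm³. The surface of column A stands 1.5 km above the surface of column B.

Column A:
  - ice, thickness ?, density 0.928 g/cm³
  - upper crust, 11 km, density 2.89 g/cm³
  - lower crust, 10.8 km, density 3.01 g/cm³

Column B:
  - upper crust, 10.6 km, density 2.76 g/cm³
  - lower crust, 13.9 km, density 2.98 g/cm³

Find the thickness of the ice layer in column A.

3.12 km

Take the compensation level at the base of the deeper column (depth z_c below the surface of column A) and equate Σ ρ_i t_i down to z_c; mantle fills any gap and the z_c terms cancel.
Column A: x×0.928 + 11×2.89 + 10.8×3.01 + (z_c − 21.8 − x)×3.22
Column B: 1.5×0 + 10.6×2.76 + 13.9×2.98 + (z_c − 1.5 − 24.5)×3.22
The z_c×3.22 term appears on both sides and cancels. Collect the known terms of each column as K = Σ(ρt)_known − 3.22 × (depth of known layers): K_A = 64.298 − 3.22×21.8 = −5.898; K_B = 70.678 − 3.22×(1.5 + 24.5) = −13.042.
Balance: K_A − x×(3.22 − 0.928) = K_B, so x = (K_A − K_B)/(3.22 − 0.928) = 7.144/2.292 = 3.12 km.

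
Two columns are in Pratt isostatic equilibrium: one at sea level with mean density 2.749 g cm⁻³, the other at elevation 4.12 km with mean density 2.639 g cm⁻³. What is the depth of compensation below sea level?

ρ_ref D = ρ (D + h) → D (ρ_ref − ρ) = ρ h.
D = ρ h/(ρ_ref − ρ) = 2.639 × 4.12 km/(2.749 − 2.639) = 98.8 km.

98.8 km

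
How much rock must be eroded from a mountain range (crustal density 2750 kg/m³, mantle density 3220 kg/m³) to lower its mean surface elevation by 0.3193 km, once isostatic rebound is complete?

Net drop Δ = e − u = e − e ρ_c/ρ_m = e (ρ_m − ρ_c)/ρ_m.
e = Δ ρ_m/(ρ_m − ρ_c) = 0.3193 km × 3220/470 = 2.19 km.

2.19 km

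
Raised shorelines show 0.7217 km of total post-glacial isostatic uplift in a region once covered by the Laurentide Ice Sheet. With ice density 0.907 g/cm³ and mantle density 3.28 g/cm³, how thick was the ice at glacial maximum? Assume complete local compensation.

u = t ρ_ice/ρ_m → t = u ρ_m/ρ_ice = 0.7217 km × 3.28/0.907 = 2.61 km.

2.61 km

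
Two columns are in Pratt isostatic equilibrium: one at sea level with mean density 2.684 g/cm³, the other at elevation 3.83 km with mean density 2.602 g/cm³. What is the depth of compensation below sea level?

ρ_ref D = ρ (D + h) → D (ρ_ref − ρ) = ρ h.
D = ρ h/(ρ_ref − ρ) = 2.602 × 3.83 km/(2.684 − 2.602) = 122 km.

122 km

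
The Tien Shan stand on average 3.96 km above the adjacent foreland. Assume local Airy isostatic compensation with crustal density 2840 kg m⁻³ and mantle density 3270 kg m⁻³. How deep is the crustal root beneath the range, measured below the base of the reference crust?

For local isostatic compensation: the weight of the topography is balanced by the buoyancy of the root, ρ_c h = (ρ_m − ρ_c) r.
r = h · ρ_c / (ρ_m − ρ_c) = 3.96 km × 2840 / (3270 − 2840) = 26.2 km.

26.2 km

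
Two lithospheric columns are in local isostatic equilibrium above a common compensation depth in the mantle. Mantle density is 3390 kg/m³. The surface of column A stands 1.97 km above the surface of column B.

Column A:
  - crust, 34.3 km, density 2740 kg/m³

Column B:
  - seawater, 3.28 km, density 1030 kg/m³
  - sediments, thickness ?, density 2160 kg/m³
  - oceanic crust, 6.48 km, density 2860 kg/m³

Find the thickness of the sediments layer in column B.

3.61 km

Take the compensation level at the base of the deeper column (depth z_c below the surface of column A) and equate Σ ρ_i t_i down to z_c; mantle fills any gap and the z_c terms cancel.
Column A: 34.3×2740 + (z_c − 34.3)×3390
Column B: 1.97×0 + 3.28×1030 + x×2160 + 6.48×2860 + (z_c − 1.97 − 9.76 − x)×3390
The z_c×3390 term appears on both sides and cancels. Collect the known terms of each column as K = Σ(ρt)_known − 3390 × (depth of known layers): K_A = 93982 − 3390×34.3 = −22295; K_B = 21911.2 − 3390×(1.97 + 9.76) = −17853.5.
Balance: K_A = K_B − x×(3390 − 2160), so x = (K_B − K_A)/(3390 − 2160) = 4441.5/1230 = 3.61 km.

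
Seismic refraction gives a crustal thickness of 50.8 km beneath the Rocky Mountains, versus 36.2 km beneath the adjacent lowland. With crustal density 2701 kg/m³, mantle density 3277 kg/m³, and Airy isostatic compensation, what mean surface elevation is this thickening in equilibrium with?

2.57 km

Excess crust Δ = 50.8 km − 36.2 km = 14.6 km, split between elevation h and root r with h + r = Δ.
Airy balance ρ_c h = (ρ_m − ρ_c) r gives r = h ρ_c/(ρ_m − ρ_c), so h (1 + ρ_c/(ρ_m − ρ_c)) = Δ, i.e. h = Δ (ρ_m − ρ_c)/ρ_m.
h = 14.6 km × 576/3277 = 2.57 km.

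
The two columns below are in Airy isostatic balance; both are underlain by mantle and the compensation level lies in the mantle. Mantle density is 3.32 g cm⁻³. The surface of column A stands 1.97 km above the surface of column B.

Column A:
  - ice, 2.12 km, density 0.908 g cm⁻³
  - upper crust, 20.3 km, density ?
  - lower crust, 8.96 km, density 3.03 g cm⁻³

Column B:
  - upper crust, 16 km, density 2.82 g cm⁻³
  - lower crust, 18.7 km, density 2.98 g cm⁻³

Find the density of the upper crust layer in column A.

Take the compensation level at the base of the deeper column (depth z_c below the surface of column A) and equate Σ ρ_i t_i down to z_c; mantle fills any gap and the z_c terms cancel.
Column A: 2.12×0.908 + 20.3×ρ + 8.96×3.03 + (z_c − 31.38)×3.32
Column B: 1.97×0 + 16×2.82 + 18.7×2.98 + (z_c − 1.97 − 34.7)×3.32
The z_c×3.32 term appears on both sides and cancels. Collect the known terms of each column as K = Σ(ρt)_known − 3.32 × (depth of known layers): K_A = 29.07376 − 3.32×31.38 = −75.10784; K_B = 100.846 − 3.32×(1.97 + 34.7) = −20.8984.
Balance: K_A + 20.3×ρ = K_B, so ρ = (K_B − K_A)/20.3 = 54.2094/20.3 = 2.67 g cm⁻³.

2.67 g cm⁻³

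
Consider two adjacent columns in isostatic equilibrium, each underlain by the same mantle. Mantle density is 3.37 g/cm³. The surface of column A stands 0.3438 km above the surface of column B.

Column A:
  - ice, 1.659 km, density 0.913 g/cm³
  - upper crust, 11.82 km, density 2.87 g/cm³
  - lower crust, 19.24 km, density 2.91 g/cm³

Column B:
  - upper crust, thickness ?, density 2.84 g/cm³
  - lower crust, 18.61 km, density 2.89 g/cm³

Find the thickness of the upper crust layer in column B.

Take the compensation level at the base of the deeper column (depth z_c below the surface of column A) and equate Σ ρ_i t_i down to z_c; mantle fills any gap and the z_c terms cancel.
Column A: 1.659×0.913 + 11.82×2.87 + 19.24×2.91 + (z_c − 32.719)×3.37
Column B: 0.3438×0 + x×2.84 + 18.61×2.89 + (z_c − 0.3438 − 18.61 − x)×3.37
The z_c×3.37 term appears on both sides and cancels. Collect the known terms of each column as K = Σ(ρt)_known − 3.37 × (depth of known layers): K_A = 91.426467 − 3.37×32.719 = −18.836563; K_B = 53.7829 − 3.37×(0.3438 + 18.61) = −10.091406.
Balance: K_A = K_B − x×(3.37 − 2.84), so x = (K_B − K_A)/(3.37 − 2.84) = 8.74516/0.53 = 16.5 km.

16.5 km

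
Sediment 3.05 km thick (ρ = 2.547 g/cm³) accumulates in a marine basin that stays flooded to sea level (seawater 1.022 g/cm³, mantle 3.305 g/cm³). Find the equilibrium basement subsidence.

Submarine loading: the sediment displaces seawater, and the subsidence is in turn flooded, so s (ρ_m − ρ_w) = t (ρ_sed − ρ_w).
s = 3.05 km × (2.547 − 1.022) / (3.305 − 1.022) = 2.04 km.

2.04 km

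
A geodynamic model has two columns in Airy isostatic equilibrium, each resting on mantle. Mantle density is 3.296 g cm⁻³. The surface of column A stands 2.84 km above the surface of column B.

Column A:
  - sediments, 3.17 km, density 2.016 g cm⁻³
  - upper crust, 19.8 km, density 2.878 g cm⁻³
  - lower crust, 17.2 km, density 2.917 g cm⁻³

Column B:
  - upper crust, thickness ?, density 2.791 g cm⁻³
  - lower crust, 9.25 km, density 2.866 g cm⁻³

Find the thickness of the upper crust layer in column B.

Take the compensation level at the base of the deeper column (depth z_c below the surface of column A) and equate Σ ρ_i t_i down to z_c; mantle fills any gap and the z_c terms cancel.
Column A: 3.17×2.016 + 19.8×2.878 + 17.2×2.917 + (z_c − 40.17)×3.296
Column B: 2.84×0 + x×2.791 + 9.25×2.866 + (z_c − 2.84 − 9.25 − x)×3.296
The z_c×3.296 term appears on both sides and cancels. Collect the known terms of each column as K = Σ(ρt)_known − 3.296 × (depth of known layers): K_A = 113.54752 − 3.296×40.17 = −18.8528; K_B = 26.5105 − 3.296×(2.84 + 9.25) = −13.33814.
Balance: K_A = K_B − x×(3.296 − 2.791), so x = (K_B − K_A)/(3.296 − 2.791) = 5.51466/0.505 = 10.9 km.

10.9 km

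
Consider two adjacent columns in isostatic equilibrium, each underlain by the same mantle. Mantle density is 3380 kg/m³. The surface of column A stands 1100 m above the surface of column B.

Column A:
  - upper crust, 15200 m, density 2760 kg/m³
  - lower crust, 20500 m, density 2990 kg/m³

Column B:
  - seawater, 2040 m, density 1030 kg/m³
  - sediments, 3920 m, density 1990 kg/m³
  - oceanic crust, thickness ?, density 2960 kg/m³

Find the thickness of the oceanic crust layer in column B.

8230 m

Take the compensation level at the base of the deeper column (depth z_c below the surface of column A) and equate Σ ρ_i t_i down to z_c; mantle fills any gap and the z_c terms cancel.
Column A: 15200×2760 + 20500×2990 + (z_c − 35700)×3380
Column B: 1100×0 + 2040×1030 + 3920×1990 + x×2960 + (z_c − 1100 − 5960 − x)×3380
The z_c×3380 term appears on both sides and cancels. Collect the known terms of each column as K = Σ(ρt)_known − 3380 × (depth of known layers): K_A = 103247000 − 3380×35700 = −17419000; K_B = 9902000 − 3380×(1100 + 5960) = −13960800.
Balance: K_A = K_B − x×(3380 − 2960), so x = (K_B − K_A)/(3380 − 2960) = 3458200/420 = 8230 m.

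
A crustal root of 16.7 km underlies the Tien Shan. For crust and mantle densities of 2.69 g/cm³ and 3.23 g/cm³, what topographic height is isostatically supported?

3.35 km

Isostatic balance requires: ρ_c h = (ρ_m − ρ_c) r.
h = r (ρ_m − ρ_c) / ρ_c = 16.7 km × (3.23 − 2.69) / 2.69 = 3.35 km.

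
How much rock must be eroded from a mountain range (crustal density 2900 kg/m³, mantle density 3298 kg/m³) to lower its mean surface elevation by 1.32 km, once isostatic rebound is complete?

Net drop Δ = e − u = e − e ρ_c/ρ_m = e (ρ_m − ρ_c)/ρ_m.
e = Δ ρ_m/(ρ_m − ρ_c) = 1.32 km × 3298/398 = 10.9 km.

10.9 km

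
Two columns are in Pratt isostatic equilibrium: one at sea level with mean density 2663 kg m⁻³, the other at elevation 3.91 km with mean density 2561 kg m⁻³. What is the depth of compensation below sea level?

ρ_ref D = ρ (D + h) → D (ρ_ref − ρ) = ρ h.
D = ρ h/(ρ_ref − ρ) = 2561 × 3.91 km/(2663 − 2561) = 98.2 km.

98.2 km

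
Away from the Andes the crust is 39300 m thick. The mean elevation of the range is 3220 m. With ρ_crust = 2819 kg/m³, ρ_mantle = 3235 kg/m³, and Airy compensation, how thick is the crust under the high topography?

64300 m

Root depth r = h ρ_c / (ρ_m − ρ_c) = 3220 m × 2819 / 416 = 21820 m.
Total thickness = T + h + r = 39300 m + 3220 m + 21820 m = 64300 m.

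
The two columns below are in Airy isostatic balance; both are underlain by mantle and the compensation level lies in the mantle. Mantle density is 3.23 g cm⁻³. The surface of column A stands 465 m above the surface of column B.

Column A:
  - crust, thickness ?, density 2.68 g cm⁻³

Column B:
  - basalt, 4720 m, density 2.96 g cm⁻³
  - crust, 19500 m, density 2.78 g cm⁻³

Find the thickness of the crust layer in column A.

Take the compensation level at the base of the deeper column (depth z_c below the surface of column A) and equate Σ ρ_i t_i down to z_c; mantle fills any gap and the z_c terms cancel.
Column A: x×2.68 + (z_c − 0 − x)×3.23
Column B: 465×0 + 4720×2.96 + 19500×2.78 + (z_c − 465 − 24220)×3.23
The z_c×3.23 term appears on both sides and cancels. Collect the known terms of each column as K = Σ(ρt)_known − 3.23 × (depth of known layers): K_A = 0 − 3.23×0 = 0; K_B = 68181.2 − 3.23×(465 + 24220) = −11551.35.
Balance: K_A − x×(3.23 − 2.68) = K_B, so x = (K_A − K_B)/(3.23 − 2.68) = 11551.4/0.55 = 21000 m.

21000 m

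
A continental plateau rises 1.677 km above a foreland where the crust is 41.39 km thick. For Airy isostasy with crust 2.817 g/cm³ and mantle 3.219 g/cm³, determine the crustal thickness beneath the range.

Root depth r = h ρ_c / (ρ_m − ρ_c) = 1.677 km × 2.817 / 0.402 = 11.75 km.
Total thickness = T + h + r = 41.39 km + 1.677 km + 11.75 km = 54.8 km.

54.8 km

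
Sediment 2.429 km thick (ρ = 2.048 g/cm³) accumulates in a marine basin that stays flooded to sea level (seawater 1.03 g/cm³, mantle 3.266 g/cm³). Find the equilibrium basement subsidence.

Submarine loading: the sediment displaces seawater, and the subsidence is in turn flooded, so s (ρ_m − ρ_w) = t (ρ_sed − ρ_w).
s = 2.429 km × (2.048 − 1.03) / (3.266 − 1.03) = 1.11 km.

1.11 km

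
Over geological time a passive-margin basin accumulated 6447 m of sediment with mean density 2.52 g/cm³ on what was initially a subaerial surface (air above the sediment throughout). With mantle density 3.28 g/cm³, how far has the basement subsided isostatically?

4950 m

Subaerial load: s = t ρ_sed / ρ_m = 6447 m × 2.52/3.28 = 4950 m.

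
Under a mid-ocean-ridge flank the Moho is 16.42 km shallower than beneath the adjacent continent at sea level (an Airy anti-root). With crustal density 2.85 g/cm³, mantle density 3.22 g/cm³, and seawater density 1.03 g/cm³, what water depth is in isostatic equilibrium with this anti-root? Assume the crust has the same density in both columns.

Replacing a thickness d of crust by seawater at the top must be balanced by replacing crust with mantle at the base: d (ρ_c − ρ_w) = a (ρ_m − ρ_c).
d = a (ρ_m − ρ_c)/(ρ_c − ρ_w) = 16.42 km × 0.37/1.82 = 3.34 km.

3.34 km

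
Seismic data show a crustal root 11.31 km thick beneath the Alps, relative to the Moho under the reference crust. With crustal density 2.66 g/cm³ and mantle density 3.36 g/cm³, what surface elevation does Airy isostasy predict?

Balancing pressure at the compensation depth: ρ_c h = (ρ_m − ρ_c) r.
h = r (ρ_m − ρ_c) / ρ_c = 11.31 km × (3.36 − 2.66) / 2.66 = 2.98 km.

2.98 km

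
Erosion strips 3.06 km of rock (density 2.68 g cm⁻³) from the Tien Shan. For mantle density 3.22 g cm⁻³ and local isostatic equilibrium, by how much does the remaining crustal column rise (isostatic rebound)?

Unloading: uplift u = e ρ_c/ρ_m = 3.06 km × 2.68/3.22 = 2.55 km.

2.55 km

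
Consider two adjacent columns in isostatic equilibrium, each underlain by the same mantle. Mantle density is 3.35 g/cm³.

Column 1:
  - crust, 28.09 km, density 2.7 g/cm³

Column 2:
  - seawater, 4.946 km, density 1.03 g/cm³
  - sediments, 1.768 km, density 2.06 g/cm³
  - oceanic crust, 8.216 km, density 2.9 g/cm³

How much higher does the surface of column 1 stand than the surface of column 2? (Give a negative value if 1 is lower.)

0.241 km

For any compensation level in the mantle, the mantle terms cancel and isostasy reduces to e = (Σt_1 − Σt_2) − (Σ(ρt)_1 − Σ(ρt)_2) / ρ_m.
Σt_1 = 28.09 km; Σt_2 = 14.93 km; Σ(ρt)_1 = 75.843; Σ(ρt)_2 = 32.56286 (in km·g/cm³).
e = (28.09 − 14.93) − (75.843 − 32.56286) / 3.35 = 0.241 km.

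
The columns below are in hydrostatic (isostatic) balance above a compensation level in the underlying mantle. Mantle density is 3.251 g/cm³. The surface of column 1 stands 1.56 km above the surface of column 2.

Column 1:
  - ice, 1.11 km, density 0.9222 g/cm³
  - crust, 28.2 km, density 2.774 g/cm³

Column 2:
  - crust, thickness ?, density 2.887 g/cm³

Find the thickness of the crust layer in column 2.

Take the compensation level at the base of the deeper column (depth z_c below the surface of column 1) and equate Σ ρ_i t_i down to z_c; mantle fills any gap and the z_c terms cancel.
Column 1: 1.11×0.9222 + 28.2×2.774 + (z_c − 29.31)×3.251
Column 2: 1.56×0 + x×2.887 + (z_c − 1.56 − 0 − x)×3.251
The z_c×3.251 term appears on both sides and cancels. Collect the known terms of each column as K = Σ(ρt)_known − 3.251 × (depth of known layers): K_1 = 79.250442 − 3.251×29.31 = −16.036368; K_2 = 0 − 3.251×(1.56 + 0) = −5.07156.
Balance: K_1 = K_2 − x×(3.251 − 2.887), so x = (K_2 − K_1)/(3.251 − 2.887) = 10.9648/0.364 = 30.1 km.

30.1 km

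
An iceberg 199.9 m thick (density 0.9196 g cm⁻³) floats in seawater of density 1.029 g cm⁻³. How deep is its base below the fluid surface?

179 m

Draft d = t ρ_obj/ρ_fluid = 199.9 m × 0.9196/1.029 = 179 m.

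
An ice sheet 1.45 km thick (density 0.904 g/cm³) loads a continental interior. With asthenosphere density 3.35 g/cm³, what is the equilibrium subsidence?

Isostatic balance requires: the ice load ρ_ice t is balanced by mantle displaced below, ρ_m s.
s = t ρ_ice / ρ_m = 1.45 km × 0.904/3.35 = 0.391 km.

0.391 km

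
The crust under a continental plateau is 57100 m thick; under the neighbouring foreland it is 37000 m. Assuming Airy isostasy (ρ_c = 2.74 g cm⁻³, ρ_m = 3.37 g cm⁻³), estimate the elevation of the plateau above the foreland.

3760 m

Excess crust Δ = 57100 m − 37000 m = 20100 m, split between elevation h and root r with h + r = Δ.
Airy balance ρ_c h = (ρ_m − ρ_c) r gives r = h ρ_c/(ρ_m − ρ_c), so h (1 + ρ_c/(ρ_m − ρ_c)) = Δ, i.e. h = Δ (ρ_m − ρ_c)/ρ_m.
h = 20100 m × 0.63/3.37 = 3760 m.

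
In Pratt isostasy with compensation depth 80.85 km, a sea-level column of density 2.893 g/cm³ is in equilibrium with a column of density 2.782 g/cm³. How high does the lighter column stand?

ρ_ref D = ρ (D + h) → h = D (ρ_ref − ρ)/ρ.
h = 80.85 km × (2.893 − 2.782)/2.782 = 3.23 km.

3.23 km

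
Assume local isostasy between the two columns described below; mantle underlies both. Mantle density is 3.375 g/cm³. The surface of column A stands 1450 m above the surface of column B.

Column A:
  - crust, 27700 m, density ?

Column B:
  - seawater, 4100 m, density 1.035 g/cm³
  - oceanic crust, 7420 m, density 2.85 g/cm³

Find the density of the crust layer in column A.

Take the compensation level at the base of the deeper column (depth z_c below the surface of column A) and equate Σ ρ_i t_i down to z_c; mantle fills any gap and the z_c terms cancel.
Column A: 27700×ρ + (z_c − 27700)×3.375
Column B: 1450×0 + 4100×1.035 + 7420×2.85 + (z_c − 1450 − 11520)×3.375
The z_c×3.375 term appears on both sides and cancels. Collect the known terms of each column as K = Σ(ρt)_known − 3.375 × (depth of known layers): K_A = 0 − 3.375×27700 = −93487.5; K_B = 25390.5 − 3.375×(1450 + 11520) = −18383.25.
Balance: K_A + 27700×ρ = K_B, so ρ = (K_B − K_A)/27700 = 75104.2/27700 = 2.71 g/cm³.

2.71 g/cm³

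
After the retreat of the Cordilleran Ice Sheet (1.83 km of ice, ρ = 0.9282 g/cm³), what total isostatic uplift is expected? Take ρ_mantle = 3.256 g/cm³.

0.522 km

Removing the load lets mantle flow back in; uplift u satisfies ρ_ice t = ρ_m u.
u = t ρ_ice/ρ_m = 1.83 km × 0.9282/3.256 = 0.522 km.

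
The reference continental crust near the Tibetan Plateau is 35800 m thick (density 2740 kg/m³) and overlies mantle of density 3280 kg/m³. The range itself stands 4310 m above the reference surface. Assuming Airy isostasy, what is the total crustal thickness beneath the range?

Root depth r = h ρ_c / (ρ_m − ρ_c) = 4310 m × 2740 / 540 = 21870 m.
Total thickness = T + h + r = 35800 m + 4310 m + 21870 m = 62000 m.

62000 m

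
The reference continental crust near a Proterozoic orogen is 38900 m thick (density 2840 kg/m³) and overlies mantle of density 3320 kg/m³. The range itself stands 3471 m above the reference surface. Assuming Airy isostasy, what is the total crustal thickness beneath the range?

Root depth r = h ρ_c / (ρ_m − ρ_c) = 3471 m × 2840 / 480 = 20540 m.
Total thickness = T + h + r = 38900 m + 3471 m + 20540 m = 62900 m.

62900 m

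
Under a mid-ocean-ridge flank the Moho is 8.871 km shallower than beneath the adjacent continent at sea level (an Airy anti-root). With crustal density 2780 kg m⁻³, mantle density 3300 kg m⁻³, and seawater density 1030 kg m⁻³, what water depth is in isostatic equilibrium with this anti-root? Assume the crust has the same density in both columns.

2.64 km

Replacing a thickness d of crust by seawater at the top must be balanced by replacing crust with mantle at the base: d (ρ_c − ρ_w) = a (ρ_m − ρ_c).
d = a (ρ_m − ρ_c)/(ρ_c − ρ_w) = 8.871 km × 520/1750 = 2.64 km.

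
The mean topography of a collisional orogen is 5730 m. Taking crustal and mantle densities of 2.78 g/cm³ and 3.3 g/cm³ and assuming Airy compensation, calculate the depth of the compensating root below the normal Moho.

30600 m

Balancing pressure at the compensation depth: the weight of the topography is balanced by the buoyancy of the root, ρ_c h = (ρ_m − ρ_c) r.
r = h · ρ_c / (ρ_m − ρ_c) = 5730 m × 2.78 / (3.3 − 2.78) = 30600 m.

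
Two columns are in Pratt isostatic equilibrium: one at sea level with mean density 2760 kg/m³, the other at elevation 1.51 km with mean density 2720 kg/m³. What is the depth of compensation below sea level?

ρ_ref D = ρ (D + h) → D (ρ_ref − ρ) = ρ h.
D = ρ h/(ρ_ref − ρ) = 2720 × 1.51 km/(2760 − 2720) = 103 km.

103 km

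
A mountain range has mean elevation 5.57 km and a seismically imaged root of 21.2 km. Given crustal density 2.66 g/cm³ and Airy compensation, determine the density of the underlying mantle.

3.36 g/cm³

Airy balance: ρ_c h = (ρ_m − ρ_c) r → ρ_m = ρ_c (1 + h/r).
ρ_m = 2.66 × (1 + 5.57 km/21.2 km) = 3.36 g/cm³.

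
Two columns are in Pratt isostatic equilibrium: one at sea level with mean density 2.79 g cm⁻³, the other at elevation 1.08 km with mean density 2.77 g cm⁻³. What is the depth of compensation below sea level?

150 km

ρ_ref D = ρ (D + h) → D (ρ_ref − ρ) = ρ h.
D = ρ h/(ρ_ref − ρ) = 2.77 × 1.08 km/(2.79 − 2.77) = 150 km.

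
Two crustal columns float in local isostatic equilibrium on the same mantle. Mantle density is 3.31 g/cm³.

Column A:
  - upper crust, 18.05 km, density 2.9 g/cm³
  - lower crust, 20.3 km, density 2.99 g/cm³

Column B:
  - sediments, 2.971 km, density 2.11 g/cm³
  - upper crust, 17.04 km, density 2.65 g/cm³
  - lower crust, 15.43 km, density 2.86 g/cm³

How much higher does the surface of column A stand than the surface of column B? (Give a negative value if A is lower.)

For any compensation level in the mantle, the mantle terms cancel and isostasy reduces to e = (Σt_A − Σt_B) − (Σ(ρt)_A − Σ(ρt)_B) / ρ_m.
Σt_A = 38.35 km; Σt_B = 35.441 km; Σ(ρt)_A = 113.042; Σ(ρt)_B = 95.55461 (in km·g/cm³).
e = (38.35 − 35.441) − (113.042 − 95.55461) / 3.31 = −2.37 km.

−2.37 km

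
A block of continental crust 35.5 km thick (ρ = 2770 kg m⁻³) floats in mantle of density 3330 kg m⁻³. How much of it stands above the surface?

Floating equilibrium: submerged depth d = t ρ_obj/ρ_fluid = 35.5 km × 2770/3330 = 29.53 km.
Freeboard = t − d = 35.5 km − 29.53 km = 5.97 km.

5.97 km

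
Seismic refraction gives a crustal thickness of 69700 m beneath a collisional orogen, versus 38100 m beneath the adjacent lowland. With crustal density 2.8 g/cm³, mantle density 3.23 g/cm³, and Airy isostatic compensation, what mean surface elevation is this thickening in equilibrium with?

Excess crust Δ = 69700 m − 38100 m = 31600 m, split between elevation h and root r with h + r = Δ.
Airy balance ρ_c h = (ρ_m − ρ_c) r gives r = h ρ_c/(ρ_m − ρ_c), so h (1 + ρ_c/(ρ_m − ρ_c)) = Δ, i.e. h = Δ (ρ_m − ρ_c)/ρ_m.
h = 31600 m × 0.43/3.23 = 4210 m.

4210 m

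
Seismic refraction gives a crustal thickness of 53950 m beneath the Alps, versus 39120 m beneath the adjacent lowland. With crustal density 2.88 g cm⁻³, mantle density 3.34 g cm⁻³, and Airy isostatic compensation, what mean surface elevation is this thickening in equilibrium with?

Excess crust Δ = 53950 m − 39120 m = 14830 m, split between elevation h and root r with h + r = Δ.
Airy balance ρ_c h = (ρ_m − ρ_c) r gives r = h ρ_c/(ρ_m − ρ_c), so h (1 + ρ_c/(ρ_m − ρ_c)) = Δ, i.e. h = Δ (ρ_m − ρ_c)/ρ_m.
h = 14830 m × 0.46/3.34 = 2040 m.

2040 m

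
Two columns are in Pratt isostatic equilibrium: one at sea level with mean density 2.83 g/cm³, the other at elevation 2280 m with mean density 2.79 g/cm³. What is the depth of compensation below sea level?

159000 m

ρ_ref D = ρ (D + h) → D (ρ_ref − ρ) = ρ h.
D = ρ h/(ρ_ref − ρ) = 2.79 × 2280 m/(2.83 − 2.79) = 159000 m.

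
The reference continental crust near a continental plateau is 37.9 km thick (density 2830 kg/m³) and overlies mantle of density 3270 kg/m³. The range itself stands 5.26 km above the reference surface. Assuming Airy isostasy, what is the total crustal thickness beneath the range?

77 km

Root depth r = h ρ_c / (ρ_m − ρ_c) = 5.26 km × 2830 / 440 = 33.83 km.
Total thickness = T + h + r = 37.9 km + 5.26 km + 33.83 km = 77 km.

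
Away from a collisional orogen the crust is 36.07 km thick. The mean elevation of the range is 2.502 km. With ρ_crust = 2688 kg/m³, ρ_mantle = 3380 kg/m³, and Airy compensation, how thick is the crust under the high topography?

48.3 km

Root depth r = h ρ_c / (ρ_m − ρ_c) = 2.502 km × 2688 / 692 = 9.719 km.
Total thickness = T + h + r = 36.07 km + 2.502 km + 9.719 km = 48.3 km.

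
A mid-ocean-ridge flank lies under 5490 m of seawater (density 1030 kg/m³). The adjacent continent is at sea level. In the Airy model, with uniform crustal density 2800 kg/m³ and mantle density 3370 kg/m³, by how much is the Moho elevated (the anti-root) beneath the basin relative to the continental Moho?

17000 m

By Archimedes' principle applied to the lithosphere: replacing crust with seawater at the top is compensated by replacing crust with mantle at the base: d (ρ_c − ρ_w) = a (ρ_m − ρ_c).
a = d (ρ_c − ρ_w)/(ρ_m − ρ_c) = 5490 m × 1770/570 = 17000 m.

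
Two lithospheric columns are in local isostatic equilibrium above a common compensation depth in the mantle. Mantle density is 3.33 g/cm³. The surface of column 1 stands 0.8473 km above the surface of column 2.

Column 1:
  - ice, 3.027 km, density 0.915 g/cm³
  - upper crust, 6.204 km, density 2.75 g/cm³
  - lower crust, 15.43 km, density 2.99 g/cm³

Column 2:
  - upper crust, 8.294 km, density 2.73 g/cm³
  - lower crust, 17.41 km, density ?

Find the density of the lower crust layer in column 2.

Take the compensation level at the base of the deeper column (depth z_c below the surface of column 1) and equate Σ ρ_i t_i down to z_c; mantle fills any gap and the z_c terms cancel.
Column 1: 3.027×0.915 + 6.204×2.75 + 15.43×2.99 + (z_c − 24.661)×3.33
Column 2: 0.8473×0 + 8.294×2.73 + 17.41×ρ + (z_c − 0.8473 − 25.704)×3.33
The z_c×3.33 term appears on both sides and cancels. Collect the known terms of each column as K = Σ(ρt)_known − 3.33 × (depth of known layers): K_1 = 65.966405 − 3.33×24.661 = −16.154725; K_2 = 22.64262 − 3.33×(0.8473 + 25.704) = −65.773209.
Balance: K_1 = K_2 + 17.41×ρ, so ρ = (K_1 − K_2)/17.41 = 49.6185/17.41 = 2.85 g/cm³.

2.85 g/cm³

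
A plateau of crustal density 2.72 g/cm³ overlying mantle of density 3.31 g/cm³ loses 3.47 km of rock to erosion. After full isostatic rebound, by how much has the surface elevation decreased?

0.619 km

Rebound u = e ρ_c/ρ_m = 3.47 km × 2.72/3.31 = 2.851 km.
Net surface drop = e − u = 3.47 km − 2.851 km = e (ρ_m − ρ_c)/ρ_m = 0.619 km.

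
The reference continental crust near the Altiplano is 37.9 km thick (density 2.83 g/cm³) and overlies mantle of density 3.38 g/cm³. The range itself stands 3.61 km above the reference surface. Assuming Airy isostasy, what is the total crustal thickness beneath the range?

Root depth r = h ρ_c / (ρ_m − ρ_c) = 3.61 km × 2.83 / 0.55 = 18.58 km.
Total thickness = T + h + r = 37.9 km + 3.61 km + 18.58 km = 60.1 km.

60.1 km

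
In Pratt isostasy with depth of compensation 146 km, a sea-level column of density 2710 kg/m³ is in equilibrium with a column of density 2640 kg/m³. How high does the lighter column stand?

3.87 km

ρ_ref D = ρ (D + h) → h = D (ρ_ref − ρ)/ρ.
h = 146 km × (2710 − 2640)/2640 = 3.87 km.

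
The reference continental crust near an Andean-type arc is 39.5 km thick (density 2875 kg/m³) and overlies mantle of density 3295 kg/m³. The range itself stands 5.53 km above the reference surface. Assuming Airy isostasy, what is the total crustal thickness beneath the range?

82.9 km

Root depth r = h ρ_c / (ρ_m − ρ_c) = 5.53 km × 2875 / 420 = 37.85 km.
Total thickness = T + h + r = 39.5 km + 5.53 km + 37.85 km = 82.9 km.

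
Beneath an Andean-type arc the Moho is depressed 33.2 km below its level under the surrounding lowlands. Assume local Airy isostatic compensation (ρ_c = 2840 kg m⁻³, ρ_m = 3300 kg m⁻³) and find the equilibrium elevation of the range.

Isostatic balance requires: ρ_c h = (ρ_m − ρ_c) r.
h = r (ρ_m − ρ_c) / ρ_c = 33.2 km × (3300 − 2840) / 2840 = 5.38 km.

5.38 km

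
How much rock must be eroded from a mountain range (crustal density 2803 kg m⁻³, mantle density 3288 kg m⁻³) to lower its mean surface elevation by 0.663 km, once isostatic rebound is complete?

4.49 km

Net drop Δ = e − u = e − e ρ_c/ρ_m = e (ρ_m − ρ_c)/ρ_m.
e = Δ ρ_m/(ρ_m − ρ_c) = 0.663 km × 3288/485 = 4.49 km.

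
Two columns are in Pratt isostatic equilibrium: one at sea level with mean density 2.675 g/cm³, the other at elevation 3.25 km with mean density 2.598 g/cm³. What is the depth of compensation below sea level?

ρ_ref D = ρ (D + h) → D (ρ_ref − ρ) = ρ h.
D = ρ h/(ρ_ref − ρ) = 2.598 × 3.25 km/(2.675 − 2.598) = 110 km.

110 km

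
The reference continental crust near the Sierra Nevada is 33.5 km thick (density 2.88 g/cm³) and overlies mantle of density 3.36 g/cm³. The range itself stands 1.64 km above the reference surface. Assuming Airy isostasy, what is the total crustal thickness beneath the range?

Root depth r = h ρ_c / (ρ_m − ρ_c) = 1.64 km × 2.88 / 0.48 = 9.84 km.
Total thickness = T + h + r = 33.5 km + 1.64 km + 9.84 km = 45 km.

45 km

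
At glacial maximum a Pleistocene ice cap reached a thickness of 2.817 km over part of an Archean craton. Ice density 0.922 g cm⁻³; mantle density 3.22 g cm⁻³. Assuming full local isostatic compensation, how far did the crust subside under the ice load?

For local isostatic compensation: the ice load ρ_ice t is balanced by mantle displaced below, ρ_m s.
s = t ρ_ice / ρ_m = 2.817 km × 0.922/3.22 = 0.807 km.

0.807 km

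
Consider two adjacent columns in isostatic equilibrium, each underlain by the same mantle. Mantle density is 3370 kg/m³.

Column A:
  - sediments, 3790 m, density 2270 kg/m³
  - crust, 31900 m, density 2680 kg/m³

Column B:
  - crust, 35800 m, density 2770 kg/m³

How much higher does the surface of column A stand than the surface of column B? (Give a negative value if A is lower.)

For any compensation level in the mantle, the mantle terms cancel and isostasy reduces to e = (Σt_A − Σt_B) − (Σ(ρt)_A − Σ(ρt)_B) / ρ_m.
Σt_A = 35690 m; Σt_B = 35800 m; Σ(ρt)_A = 94095300; Σ(ρt)_B = 99166000 (in m·kg/m³).
e = (35690 − 35800) − (94095300 − 99166000) / 3370 = 1390 m.

1390 m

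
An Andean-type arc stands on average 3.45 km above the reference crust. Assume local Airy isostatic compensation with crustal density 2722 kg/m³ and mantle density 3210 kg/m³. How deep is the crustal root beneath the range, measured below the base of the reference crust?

By Archimedes' principle applied to the lithosphere: the weight of the topography is balanced by the buoyancy of the root, ρ_c h = (ρ_m − ρ_c) r.
r = h · ρ_c / (ρ_m − ρ_c) = 3.45 km × 2722 / (3210 − 2722) = 19.2 km.

19.2 km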